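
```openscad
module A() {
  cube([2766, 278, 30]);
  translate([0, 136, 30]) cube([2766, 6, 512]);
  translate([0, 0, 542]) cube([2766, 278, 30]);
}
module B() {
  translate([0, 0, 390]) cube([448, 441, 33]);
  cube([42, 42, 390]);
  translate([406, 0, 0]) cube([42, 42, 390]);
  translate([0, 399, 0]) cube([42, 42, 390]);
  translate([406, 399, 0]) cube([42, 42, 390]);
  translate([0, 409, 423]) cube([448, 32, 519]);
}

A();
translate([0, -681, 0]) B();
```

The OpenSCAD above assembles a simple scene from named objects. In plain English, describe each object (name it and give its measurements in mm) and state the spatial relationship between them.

A is an I-beam lying along x, 2766 mm long. Overall section height 572 mm. Two flanges 278 mm wide (y) and 30 mm thick, one on the floor and one at the top; a web 6 mm thick runs between them, centred on the flange width.

B is a chair: 448×441 mm seat, 33 mm thick, top at z = 423 mm, on four 42 mm square corner legs flush with the seat edges. A 32 mm thick backrest slab spans the full seat width, extending 519 mm above the seat top, its back face flush with the seat's +y edge.

The chair is on the floor beside the I-beam on its −y side.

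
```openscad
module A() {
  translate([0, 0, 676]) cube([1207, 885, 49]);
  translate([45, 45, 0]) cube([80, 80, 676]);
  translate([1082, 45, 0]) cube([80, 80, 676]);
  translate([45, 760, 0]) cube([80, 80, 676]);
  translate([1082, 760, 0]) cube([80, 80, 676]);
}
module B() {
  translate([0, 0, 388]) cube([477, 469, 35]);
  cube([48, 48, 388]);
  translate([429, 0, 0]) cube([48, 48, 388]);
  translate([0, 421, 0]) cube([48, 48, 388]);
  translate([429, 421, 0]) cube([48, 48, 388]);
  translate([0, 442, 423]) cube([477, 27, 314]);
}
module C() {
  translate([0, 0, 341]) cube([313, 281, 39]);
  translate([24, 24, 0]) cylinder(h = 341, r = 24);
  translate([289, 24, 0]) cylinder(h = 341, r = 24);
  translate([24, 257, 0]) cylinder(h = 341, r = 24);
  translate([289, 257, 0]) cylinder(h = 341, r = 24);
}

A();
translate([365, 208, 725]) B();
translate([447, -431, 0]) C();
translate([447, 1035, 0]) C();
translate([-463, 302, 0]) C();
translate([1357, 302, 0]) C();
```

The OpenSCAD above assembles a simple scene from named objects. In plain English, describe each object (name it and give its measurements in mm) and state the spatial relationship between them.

A is a table: top 1207 mm (x) × 885 mm (y), 49 mm thick, upper face at z = 725 mm, on four 80×80 mm square legs, each inset 45 mm from the nearest pair of top edges, running from z = 0 to the bottom of the top.

B is a chair. The seat is a 477×469×35 mm slab with its top at z = 423 mm, on four 48×48 mm corner legs (flush with the seat edges, standing on z = 0). A flat backrest 27 mm thick, 314 mm tall, spans the full seat width and rises from the seat top along its +y edge, rear face flush with the rear of the seat.

C is a simple wooden stool: a rectangular seat 313 mm (x) by 281 mm (y), 39 mm thick, top face at z = 380 mm, on four round legs, each 48 mm in diameter. The legs rest on z = 0, each leg's axis is inset half a diameter from the nearest pair of seat edges (so the leg's bounding box is flush with the corner).

The chair is on top of the table, centred. Four stools sit around the table at the −y, +y, −x, +x sides.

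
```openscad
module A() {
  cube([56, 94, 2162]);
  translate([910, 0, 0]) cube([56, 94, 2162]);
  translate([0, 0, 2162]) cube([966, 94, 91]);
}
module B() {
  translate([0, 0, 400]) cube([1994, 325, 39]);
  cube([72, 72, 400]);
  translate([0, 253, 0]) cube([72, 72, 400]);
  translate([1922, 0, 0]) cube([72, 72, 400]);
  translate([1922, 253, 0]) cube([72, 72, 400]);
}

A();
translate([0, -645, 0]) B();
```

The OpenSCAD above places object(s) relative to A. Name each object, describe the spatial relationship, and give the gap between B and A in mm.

A is a door frame. B is a bench. The bench is on the floor beside the door frame on its −y side. The gap between the bench and the door frame is 320 mm.

The bench's nearest face is 320 mm from the door frame's −y face.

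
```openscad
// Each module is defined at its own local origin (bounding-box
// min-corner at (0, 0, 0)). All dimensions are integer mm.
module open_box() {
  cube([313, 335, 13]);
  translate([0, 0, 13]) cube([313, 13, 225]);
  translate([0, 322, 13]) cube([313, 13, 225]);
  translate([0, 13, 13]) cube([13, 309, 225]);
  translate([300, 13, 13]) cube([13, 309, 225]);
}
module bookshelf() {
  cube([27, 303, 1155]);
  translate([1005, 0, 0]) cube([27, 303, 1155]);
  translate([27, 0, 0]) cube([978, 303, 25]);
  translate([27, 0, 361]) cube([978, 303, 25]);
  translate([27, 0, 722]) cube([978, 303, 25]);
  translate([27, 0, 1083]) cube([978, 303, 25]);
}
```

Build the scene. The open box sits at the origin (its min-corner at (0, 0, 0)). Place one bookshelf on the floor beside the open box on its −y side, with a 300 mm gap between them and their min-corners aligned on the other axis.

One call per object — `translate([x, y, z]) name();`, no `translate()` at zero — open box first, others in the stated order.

open_box();
translate([0, -603, 0]) bookshelf();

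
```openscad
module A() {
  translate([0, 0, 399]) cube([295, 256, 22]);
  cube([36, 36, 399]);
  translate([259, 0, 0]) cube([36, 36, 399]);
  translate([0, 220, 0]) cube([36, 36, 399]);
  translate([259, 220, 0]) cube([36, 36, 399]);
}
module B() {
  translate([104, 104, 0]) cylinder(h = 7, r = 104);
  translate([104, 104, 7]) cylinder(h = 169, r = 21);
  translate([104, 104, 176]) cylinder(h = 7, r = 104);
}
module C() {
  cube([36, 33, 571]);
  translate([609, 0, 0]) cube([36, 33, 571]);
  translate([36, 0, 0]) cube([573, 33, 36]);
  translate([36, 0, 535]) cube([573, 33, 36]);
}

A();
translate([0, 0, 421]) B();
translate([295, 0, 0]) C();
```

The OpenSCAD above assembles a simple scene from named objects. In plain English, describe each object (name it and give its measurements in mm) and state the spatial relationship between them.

A is a simple wooden stool: a rectangular seat 295 mm (x) by 256 mm (y), 22 mm thick, top face at z = 421 mm, on four square legs, each 36×36 mm in cross-section. The legs rest on z = 0, each flush with a corner of the seat.

B is a spool: two coaxial disc flanges of radius 104 mm and thickness 7 mm, joined by a core cylinder of radius 21 mm and height 169 mm. The lower flange rests on z = 0 and the three cylinders share a vertical axis.

C is a rectangular picture frame lying in the x–z plane (depth along y). The opening is 573 mm wide (x) by 499 mm tall (z), surrounded by a border 36 mm wide on all four sides. The frame is 33 mm deep and is made of two full-height vertical stiles with two horizontal rails fitted between them.

The spool is on top of the stool. The picture frame is against the stool's +x side, with their −y faces flush.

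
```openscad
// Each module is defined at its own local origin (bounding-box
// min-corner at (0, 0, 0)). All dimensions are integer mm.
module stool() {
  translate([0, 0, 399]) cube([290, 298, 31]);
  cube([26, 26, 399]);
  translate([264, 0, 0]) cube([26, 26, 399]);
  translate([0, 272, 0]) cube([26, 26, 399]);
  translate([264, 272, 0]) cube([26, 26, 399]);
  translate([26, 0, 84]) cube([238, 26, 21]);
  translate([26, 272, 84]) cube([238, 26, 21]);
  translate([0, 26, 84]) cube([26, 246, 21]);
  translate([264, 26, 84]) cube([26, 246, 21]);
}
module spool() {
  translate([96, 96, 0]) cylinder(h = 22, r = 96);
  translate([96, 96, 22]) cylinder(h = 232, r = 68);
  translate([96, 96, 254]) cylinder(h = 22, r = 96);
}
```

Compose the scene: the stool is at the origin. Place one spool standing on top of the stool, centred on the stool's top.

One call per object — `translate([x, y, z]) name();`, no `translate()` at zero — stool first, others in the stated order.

stool();
translate([49, 53, 430]) spool();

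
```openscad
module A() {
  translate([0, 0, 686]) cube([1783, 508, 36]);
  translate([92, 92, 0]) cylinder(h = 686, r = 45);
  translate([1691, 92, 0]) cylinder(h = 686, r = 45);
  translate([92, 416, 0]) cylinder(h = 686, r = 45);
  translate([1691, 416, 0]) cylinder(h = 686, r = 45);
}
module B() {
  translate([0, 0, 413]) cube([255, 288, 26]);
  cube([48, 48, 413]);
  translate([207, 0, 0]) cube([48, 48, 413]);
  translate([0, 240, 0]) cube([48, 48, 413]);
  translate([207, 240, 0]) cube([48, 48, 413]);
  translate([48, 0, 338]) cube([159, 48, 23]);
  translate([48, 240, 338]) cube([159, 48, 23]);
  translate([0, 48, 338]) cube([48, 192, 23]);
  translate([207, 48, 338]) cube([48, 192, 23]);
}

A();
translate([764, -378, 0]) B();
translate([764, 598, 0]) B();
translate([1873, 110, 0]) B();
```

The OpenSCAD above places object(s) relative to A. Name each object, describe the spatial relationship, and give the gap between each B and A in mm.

A is a table. B is a stool. Three stools sit around the table at the −y, +y, +x sides. The gap between each stool and the table is 90 mm.

Each stool's nearest face is 90 mm from the table's bounding box.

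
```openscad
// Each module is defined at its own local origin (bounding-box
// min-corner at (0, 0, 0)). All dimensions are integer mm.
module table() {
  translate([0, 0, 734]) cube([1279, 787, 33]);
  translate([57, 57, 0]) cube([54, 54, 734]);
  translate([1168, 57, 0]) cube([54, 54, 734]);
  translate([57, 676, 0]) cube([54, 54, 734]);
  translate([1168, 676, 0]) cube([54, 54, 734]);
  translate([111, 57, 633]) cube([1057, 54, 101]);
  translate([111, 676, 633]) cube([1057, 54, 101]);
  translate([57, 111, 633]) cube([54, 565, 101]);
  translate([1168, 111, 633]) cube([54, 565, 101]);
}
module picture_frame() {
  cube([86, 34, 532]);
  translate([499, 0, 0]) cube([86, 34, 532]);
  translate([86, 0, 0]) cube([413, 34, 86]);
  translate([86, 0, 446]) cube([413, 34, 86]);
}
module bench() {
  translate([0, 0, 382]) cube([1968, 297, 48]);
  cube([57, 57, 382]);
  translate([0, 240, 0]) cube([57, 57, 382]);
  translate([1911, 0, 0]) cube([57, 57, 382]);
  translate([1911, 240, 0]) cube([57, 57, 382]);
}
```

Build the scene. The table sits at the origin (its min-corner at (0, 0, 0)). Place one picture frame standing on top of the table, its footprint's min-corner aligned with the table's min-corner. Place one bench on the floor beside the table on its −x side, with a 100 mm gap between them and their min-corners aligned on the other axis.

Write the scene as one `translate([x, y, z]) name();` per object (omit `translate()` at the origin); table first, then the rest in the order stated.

table();
translate([0, 0, 767]) picture_frame();
translate([-2068, 0, 0]) bench();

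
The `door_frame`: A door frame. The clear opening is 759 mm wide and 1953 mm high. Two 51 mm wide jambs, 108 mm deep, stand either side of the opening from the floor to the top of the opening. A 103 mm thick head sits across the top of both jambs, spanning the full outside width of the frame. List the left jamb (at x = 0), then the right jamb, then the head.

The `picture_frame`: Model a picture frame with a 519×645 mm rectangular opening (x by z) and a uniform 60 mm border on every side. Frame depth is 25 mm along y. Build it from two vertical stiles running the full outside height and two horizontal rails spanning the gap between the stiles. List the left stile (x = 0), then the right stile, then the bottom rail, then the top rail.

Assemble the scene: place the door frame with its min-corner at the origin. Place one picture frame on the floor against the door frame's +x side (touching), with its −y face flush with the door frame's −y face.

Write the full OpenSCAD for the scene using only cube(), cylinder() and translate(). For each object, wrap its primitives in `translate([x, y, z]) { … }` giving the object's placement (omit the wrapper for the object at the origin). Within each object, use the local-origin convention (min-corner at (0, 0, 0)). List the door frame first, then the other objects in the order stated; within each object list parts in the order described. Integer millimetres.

cube([51, 108, 1953]);
translate([810, 0, 0]) cube([51, 108, 1953]);
translate([0, 0, 1953]) cube([861, 108, 103]);
translate([861, 0, 0]) {
  cube([60, 25, 765]);
  translate([579, 0, 0]) cube([60, 25, 765]);
  translate([60, 0, 0]) cube([519, 25, 60]);
  translate([60, 0, 705]) cube([519, 25, 60]);
}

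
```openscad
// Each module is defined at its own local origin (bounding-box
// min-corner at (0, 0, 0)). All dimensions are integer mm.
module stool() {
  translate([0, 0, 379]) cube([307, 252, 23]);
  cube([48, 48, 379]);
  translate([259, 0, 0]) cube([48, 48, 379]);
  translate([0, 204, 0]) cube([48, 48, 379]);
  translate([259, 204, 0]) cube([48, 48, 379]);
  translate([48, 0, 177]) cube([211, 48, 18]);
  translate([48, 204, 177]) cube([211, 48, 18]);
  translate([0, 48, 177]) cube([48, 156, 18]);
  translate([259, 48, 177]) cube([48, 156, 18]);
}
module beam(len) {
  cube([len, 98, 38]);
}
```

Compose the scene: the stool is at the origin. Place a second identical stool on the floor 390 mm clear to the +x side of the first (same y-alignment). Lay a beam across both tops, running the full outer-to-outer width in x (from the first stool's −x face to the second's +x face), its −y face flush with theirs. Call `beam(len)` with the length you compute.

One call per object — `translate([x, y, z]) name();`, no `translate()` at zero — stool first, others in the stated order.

stool();
translate([697, 0, 0]) stool();
translate([0, 0, 402]) beam(1004);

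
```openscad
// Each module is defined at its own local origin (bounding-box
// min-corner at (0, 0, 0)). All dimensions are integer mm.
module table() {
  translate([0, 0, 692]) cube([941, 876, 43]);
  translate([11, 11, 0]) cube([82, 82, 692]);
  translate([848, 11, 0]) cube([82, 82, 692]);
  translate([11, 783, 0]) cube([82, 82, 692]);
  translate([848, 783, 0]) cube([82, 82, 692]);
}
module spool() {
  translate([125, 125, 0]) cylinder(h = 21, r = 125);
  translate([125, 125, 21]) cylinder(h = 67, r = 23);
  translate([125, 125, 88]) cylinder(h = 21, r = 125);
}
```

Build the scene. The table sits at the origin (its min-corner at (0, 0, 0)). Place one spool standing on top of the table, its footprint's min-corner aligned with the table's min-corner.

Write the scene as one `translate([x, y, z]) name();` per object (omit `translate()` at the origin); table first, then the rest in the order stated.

table();
translate([0, 0, 735]) spool();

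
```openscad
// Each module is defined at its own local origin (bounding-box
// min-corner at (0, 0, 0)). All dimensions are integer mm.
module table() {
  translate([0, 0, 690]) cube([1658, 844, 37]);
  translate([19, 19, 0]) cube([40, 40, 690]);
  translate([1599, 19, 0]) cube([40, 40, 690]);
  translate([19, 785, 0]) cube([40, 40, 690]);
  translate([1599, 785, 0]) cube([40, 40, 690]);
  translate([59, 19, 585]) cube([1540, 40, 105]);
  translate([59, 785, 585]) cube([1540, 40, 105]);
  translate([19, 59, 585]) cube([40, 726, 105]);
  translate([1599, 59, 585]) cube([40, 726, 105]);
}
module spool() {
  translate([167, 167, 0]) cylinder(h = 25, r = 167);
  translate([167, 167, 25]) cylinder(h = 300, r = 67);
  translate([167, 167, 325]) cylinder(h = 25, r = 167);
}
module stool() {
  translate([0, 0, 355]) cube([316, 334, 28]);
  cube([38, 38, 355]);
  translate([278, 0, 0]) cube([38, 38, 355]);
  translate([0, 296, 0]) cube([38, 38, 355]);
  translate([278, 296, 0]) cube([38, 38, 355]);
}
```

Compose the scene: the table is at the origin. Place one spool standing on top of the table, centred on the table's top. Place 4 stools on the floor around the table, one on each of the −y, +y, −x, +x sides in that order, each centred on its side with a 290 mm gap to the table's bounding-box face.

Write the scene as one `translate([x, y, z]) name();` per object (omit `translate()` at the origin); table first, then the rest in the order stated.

table();
translate([662, 255, 727]) spool();
translate([671, -624, 0]) stool();
translate([671, 1134, 0]) stool();
translate([-606, 255, 0]) stool();
translate([1948, 255, 0]) stool();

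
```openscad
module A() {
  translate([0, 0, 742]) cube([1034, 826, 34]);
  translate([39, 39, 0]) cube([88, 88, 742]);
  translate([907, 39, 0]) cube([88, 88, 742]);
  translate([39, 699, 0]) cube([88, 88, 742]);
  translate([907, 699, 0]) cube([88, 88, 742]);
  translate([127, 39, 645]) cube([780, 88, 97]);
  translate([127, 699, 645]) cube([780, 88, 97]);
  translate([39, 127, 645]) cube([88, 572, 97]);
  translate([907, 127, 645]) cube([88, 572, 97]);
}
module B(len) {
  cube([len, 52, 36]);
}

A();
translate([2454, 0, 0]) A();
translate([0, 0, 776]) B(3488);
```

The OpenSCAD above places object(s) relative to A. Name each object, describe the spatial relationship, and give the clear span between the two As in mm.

Second table starts at x = 2454; first ends at x = 1034; clear span = 2454 − 1034 = 1420 mm.

A is a table. B is a beam. A beam spans the tops of two tables. The clear span between the two tables is 1420 mm.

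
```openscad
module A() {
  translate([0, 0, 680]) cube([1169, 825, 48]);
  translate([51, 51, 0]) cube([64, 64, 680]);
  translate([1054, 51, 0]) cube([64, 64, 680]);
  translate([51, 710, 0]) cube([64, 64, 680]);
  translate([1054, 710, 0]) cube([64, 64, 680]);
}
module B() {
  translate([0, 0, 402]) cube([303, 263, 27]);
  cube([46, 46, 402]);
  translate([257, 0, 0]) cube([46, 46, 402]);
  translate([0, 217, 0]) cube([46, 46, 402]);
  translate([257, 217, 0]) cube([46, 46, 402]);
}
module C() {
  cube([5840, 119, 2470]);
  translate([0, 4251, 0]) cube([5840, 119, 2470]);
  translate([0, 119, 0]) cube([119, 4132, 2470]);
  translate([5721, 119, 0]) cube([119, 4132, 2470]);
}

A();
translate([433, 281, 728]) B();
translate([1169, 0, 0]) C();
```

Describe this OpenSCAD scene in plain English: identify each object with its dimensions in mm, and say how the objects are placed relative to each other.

A is a table: top 1169 mm (x) × 825 mm (y), 48 mm thick, upper face at z = 728 mm, on four 64×64 mm square legs, each inset 51 mm from the nearest pair of top edges, running from z = 0 to the bottom of the top.

B is a four-legged stool. The seat is a 303×263×27 mm slab whose top surface is at z = 429 mm; four square legs, each 46×46 mm in cross-section, run from the floor (z = 0) to the underside of the seat, each flush with a corner of the seat.

C is the wall frame of a small rectangular building: four walls, each 2470 mm tall and 119 mm thick, enclosing a footprint 5840 mm (x) by 4370 mm (y) outside-to-outside, with no floor or roof. The front and back walls (the −y and +y sides) span the full width; the two side walls fit between them.

The stool is on top of the table, centred. The house frame is against the table's +x side, with their −y faces flush.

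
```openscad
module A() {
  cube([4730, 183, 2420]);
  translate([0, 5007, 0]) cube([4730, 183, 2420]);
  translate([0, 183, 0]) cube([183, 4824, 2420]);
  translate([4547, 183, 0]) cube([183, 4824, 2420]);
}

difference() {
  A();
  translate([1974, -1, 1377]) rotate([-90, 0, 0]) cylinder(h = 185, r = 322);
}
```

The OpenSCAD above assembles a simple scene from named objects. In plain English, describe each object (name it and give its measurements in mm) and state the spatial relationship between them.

A is the wall frame of a small rectangular building: four walls, each 2420 mm tall and 183 mm thick, enclosing a footprint 4730 mm (x) by 5190 mm (y) outside-to-outside, with no floor or roof. The front and back walls (the −y and +y sides) span the full width; the two side walls fit between them.

The house frame has a circular hole of radius 322 mm through its front wall, centred at (x = 1974, z = 1377).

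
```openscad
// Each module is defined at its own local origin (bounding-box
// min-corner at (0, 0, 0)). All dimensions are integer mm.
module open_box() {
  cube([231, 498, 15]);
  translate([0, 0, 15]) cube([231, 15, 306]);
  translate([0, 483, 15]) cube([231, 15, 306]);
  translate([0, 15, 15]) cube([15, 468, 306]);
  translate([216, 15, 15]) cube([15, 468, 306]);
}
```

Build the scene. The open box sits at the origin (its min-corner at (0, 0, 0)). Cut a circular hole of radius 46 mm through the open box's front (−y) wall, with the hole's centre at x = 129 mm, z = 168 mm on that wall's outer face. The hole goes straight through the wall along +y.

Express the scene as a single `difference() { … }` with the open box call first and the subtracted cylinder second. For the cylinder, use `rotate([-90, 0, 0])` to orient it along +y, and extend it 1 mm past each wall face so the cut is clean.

difference() {
  open_box();
  translate([129, -1, 168]) rotate([-90, 0, 0]) cylinder(h = 17, r = 46);
}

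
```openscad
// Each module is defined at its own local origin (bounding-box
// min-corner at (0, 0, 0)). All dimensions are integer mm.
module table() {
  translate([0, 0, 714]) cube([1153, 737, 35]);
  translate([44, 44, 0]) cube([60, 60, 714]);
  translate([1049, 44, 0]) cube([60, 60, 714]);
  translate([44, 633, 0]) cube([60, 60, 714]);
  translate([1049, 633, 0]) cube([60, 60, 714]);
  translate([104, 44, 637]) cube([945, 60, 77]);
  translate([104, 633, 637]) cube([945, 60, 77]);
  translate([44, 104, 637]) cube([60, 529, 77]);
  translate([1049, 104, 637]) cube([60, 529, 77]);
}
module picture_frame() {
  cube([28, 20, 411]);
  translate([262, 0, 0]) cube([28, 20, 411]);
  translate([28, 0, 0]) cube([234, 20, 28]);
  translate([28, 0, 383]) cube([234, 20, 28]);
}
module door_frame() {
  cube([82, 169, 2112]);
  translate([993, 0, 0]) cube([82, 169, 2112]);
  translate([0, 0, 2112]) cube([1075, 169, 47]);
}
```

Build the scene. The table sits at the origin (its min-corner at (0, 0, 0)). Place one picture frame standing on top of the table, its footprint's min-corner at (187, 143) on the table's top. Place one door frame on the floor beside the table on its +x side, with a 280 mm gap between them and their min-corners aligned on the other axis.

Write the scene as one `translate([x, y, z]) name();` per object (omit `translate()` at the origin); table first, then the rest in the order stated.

table();
translate([187, 143, 749]) picture_frame();
translate([1433, 0, 0]) door_frame();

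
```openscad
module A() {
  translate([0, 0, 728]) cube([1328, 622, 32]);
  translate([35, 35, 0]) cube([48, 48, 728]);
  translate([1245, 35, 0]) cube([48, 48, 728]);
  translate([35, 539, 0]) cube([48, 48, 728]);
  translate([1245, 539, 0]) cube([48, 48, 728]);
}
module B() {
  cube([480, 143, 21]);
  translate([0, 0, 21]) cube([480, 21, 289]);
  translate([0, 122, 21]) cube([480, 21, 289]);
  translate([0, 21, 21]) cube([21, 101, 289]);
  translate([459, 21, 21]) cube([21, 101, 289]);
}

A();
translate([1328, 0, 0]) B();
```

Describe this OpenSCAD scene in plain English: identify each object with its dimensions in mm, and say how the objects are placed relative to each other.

A is a rectangular dining table. The top is 1328×622×32 mm with its upper surface at z = 760 mm. It stands on four 48×48 mm square legs, each inset 35 mm from the nearest pair of top edges, running from the floor to the underside of the top.

B is an open storage box with external size 480×143×310 mm and wall thickness 21 mm (the base is also 21 mm thick). The base covers the whole footprint; the four walls stand on the base, with the y-facing walls full-width and the x-facing walls fitting between their inner faces.

The open box is against the table's +x side, with their −y faces flush.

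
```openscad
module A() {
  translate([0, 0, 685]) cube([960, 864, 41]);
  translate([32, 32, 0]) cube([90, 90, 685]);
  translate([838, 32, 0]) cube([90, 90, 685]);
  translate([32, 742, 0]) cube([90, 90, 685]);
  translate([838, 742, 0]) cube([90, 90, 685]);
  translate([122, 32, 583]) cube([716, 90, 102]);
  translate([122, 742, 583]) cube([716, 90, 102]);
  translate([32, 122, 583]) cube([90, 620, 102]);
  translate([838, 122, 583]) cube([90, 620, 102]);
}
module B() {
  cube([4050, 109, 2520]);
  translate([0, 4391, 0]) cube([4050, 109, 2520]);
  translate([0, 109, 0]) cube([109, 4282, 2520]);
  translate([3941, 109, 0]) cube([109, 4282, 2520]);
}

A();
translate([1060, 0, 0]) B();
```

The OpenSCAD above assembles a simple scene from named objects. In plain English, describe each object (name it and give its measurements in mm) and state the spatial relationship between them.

A is a table with a 960×864 mm rectangular top, 41 mm thick, top surface at z = 726 mm, supported by four 90×90 mm square legs, each inset 32 mm from the nearest pair of top edges, running from the floor. Four apron rails, 90 mm thick and 102 mm tall, run between adjacent legs with their top edges flush with the underside of the top and their outer faces flush with the legs' outer faces.

B is a box-shaped house frame (walls only): outside footprint 4050×4500 mm, wall height 2520 mm, wall thickness 109 mm. The two y-facing walls run the full x-width; the two x-facing walls fit between the inner faces of the y-facing walls.

The house frame is on the floor beside the table on its +x side.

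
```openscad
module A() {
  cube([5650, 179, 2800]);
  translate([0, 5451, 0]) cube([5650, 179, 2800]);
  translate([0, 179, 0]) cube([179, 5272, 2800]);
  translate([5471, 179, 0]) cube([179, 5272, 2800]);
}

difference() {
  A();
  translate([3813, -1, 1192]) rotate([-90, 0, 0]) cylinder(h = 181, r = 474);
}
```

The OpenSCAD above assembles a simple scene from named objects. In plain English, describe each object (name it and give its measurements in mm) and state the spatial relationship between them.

A is a box-shaped house frame (walls only): outside footprint 5650×5630 mm, wall height 2800 mm, wall thickness 179 mm. The two y-facing walls run the full x-width; the two x-facing walls fit between the inner faces of the y-facing walls.

The house frame has a circular hole of radius 474 mm through its front wall, centred at (x = 3813, z = 1192).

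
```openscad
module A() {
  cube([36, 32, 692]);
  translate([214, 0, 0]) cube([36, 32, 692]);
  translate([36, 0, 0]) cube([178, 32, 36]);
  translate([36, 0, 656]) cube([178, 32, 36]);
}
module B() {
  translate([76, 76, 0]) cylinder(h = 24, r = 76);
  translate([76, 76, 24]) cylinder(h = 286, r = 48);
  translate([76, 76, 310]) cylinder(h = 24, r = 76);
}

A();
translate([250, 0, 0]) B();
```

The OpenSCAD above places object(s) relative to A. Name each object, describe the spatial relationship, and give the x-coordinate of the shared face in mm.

The picture frame's +x face and the spool's −x face are both at x = 250 mm.

A is a picture frame. B is a spool. The spool is against the picture frame's +x side, with their −y faces flush. The x-coordinate of the shared face is 250 mm.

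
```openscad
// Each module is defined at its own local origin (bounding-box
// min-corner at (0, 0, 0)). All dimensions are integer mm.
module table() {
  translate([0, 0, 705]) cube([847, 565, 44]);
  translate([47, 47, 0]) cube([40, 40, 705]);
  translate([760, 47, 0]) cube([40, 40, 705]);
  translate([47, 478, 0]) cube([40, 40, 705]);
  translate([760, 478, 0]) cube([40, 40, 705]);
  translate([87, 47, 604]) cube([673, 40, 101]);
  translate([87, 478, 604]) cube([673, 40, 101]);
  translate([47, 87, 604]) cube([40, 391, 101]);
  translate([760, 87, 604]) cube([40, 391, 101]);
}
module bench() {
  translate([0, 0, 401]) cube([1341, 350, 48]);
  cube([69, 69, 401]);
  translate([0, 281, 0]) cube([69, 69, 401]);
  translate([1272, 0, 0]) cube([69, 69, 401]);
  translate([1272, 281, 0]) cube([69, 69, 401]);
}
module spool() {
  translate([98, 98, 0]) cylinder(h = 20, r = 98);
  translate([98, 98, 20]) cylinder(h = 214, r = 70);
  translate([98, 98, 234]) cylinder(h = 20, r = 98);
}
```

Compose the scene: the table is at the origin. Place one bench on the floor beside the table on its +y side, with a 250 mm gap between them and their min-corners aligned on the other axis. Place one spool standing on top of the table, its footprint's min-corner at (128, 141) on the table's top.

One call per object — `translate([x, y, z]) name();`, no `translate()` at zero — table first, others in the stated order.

table();
translate([0, 815, 0]) bench();
translate([128, 141, 749]) spool();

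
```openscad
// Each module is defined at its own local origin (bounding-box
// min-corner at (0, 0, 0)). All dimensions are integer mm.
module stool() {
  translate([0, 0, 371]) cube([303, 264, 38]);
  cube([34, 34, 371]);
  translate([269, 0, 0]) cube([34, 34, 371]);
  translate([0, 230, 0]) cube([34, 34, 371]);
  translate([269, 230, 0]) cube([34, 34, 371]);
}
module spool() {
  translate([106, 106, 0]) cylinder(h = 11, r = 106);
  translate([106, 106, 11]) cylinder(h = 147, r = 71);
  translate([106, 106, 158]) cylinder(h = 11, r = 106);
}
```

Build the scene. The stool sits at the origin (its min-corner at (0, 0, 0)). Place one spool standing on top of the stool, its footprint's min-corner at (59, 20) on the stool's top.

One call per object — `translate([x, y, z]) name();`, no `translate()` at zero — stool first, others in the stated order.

stool();
translate([59, 20, 409]) spool();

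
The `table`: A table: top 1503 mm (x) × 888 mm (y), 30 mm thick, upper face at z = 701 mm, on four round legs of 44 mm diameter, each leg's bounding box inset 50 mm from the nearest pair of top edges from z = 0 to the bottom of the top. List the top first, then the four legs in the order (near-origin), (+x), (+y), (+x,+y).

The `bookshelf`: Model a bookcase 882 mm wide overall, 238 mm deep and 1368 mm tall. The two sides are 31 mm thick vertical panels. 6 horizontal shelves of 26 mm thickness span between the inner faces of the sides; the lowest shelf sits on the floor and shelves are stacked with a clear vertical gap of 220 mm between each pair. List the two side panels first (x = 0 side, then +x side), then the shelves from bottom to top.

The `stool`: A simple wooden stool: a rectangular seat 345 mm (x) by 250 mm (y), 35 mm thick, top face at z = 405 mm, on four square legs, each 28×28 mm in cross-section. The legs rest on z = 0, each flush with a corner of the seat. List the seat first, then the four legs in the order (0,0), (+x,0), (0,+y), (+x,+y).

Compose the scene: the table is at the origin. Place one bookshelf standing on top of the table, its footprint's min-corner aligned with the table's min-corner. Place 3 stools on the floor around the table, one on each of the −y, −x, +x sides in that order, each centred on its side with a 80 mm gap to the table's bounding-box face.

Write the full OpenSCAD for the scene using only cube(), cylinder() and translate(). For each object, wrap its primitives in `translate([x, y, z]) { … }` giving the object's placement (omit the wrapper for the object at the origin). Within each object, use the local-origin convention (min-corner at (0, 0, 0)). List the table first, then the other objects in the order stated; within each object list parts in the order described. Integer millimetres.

translate([0, 0, 671]) cube([1503, 888, 30]);
translate([72, 72, 0]) cylinder(h = 671, r = 22);
translate([1431, 72, 0]) cylinder(h = 671, r = 22);
translate([72, 816, 0]) cylinder(h = 671, r = 22);
translate([1431, 816, 0]) cylinder(h = 671, r = 22);
translate([0, 0, 701]) {
  cube([31, 238, 1368]);
  translate([851, 0, 0]) cube([31, 238, 1368]);
  translate([31, 0, 0]) cube([820, 238, 26]);
  translate([31, 0, 246]) cube([820, 238, 26]);
  translate([31, 0, 492]) cube([820, 238, 26]);
  translate([31, 0, 738]) cube([820, 238, 26]);
  translate([31, 0, 984]) cube([820, 238, 26]);
  translate([31, 0, 1230]) cube([820, 238, 26]);
}
translate([579, -330, 0]) {
  translate([0, 0, 370]) cube([345, 250, 35]);
  cube([28, 28, 370]);
  translate([317, 0, 0]) cube([28, 28, 370]);
  translate([0, 222, 0]) cube([28, 28, 370]);
  translate([317, 222, 0]) cube([28, 28, 370]);
}
translate([-425, 319, 0]) {
  translate([0, 0, 370]) cube([345, 250, 35]);
  cube([28, 28, 370]);
  translate([317, 0, 0]) cube([28, 28, 370]);
  translate([0, 222, 0]) cube([28, 28, 370]);
  translate([317, 222, 0]) cube([28, 28, 370]);
}
translate([1583, 319, 0]) {
  translate([0, 0, 370]) cube([345, 250, 35]);
  cube([28, 28, 370]);
  translate([317, 0, 0]) cube([28, 28, 370]);
  translate([0, 222, 0]) cube([28, 28, 370]);
  translate([317, 222, 0]) cube([28, 28, 370]);
}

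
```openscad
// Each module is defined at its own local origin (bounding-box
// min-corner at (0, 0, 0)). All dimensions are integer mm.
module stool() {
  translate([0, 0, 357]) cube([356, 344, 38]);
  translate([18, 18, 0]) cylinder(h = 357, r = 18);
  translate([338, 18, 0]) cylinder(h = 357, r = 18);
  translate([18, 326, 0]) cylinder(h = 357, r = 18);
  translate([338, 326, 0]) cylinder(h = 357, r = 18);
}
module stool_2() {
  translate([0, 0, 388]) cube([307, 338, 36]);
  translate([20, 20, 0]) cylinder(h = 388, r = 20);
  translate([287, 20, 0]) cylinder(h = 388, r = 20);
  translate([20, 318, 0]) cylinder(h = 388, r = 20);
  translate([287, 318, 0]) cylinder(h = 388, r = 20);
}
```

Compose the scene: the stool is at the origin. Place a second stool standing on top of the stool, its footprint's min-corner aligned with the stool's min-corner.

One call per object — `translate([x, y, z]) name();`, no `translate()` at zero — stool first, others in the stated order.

stool();
translate([0, 0, 395]) stool_2();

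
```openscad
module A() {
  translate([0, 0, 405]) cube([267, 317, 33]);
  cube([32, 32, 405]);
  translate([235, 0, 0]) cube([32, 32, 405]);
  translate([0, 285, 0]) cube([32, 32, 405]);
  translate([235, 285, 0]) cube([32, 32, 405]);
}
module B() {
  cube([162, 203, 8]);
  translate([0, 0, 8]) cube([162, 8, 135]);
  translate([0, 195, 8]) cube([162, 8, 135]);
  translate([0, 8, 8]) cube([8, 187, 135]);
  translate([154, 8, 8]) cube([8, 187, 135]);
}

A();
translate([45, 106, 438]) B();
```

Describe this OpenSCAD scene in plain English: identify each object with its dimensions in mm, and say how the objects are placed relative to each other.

A is a four-legged stool. The seat is a 267×317×33 mm slab whose top surface is at z = 438 mm; four square legs, each 32×32 mm in cross-section, run from the floor (z = 0) to the underside of the seat, each flush with a corner of the seat.

B is an open-topped rectangular box: outside dimensions 162×203×143 mm, with a uniform wall and base thickness of 8 mm. The base is a full 162×203 slab on the floor; four walls sit on top of the base. The front and back walls (the −y and +y sides) span the full width; the two side walls fit between them.

The open box is on top of the stool.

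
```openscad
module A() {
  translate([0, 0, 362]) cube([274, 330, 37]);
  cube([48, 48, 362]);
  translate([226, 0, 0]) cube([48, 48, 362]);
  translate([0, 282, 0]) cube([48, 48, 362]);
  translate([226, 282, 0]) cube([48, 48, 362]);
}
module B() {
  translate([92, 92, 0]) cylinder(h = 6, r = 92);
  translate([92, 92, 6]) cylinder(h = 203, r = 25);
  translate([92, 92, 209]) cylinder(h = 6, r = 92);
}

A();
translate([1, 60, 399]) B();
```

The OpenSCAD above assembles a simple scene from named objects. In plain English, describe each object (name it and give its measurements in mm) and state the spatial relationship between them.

A is a four-legged stool. The seat is 274×330 mm, 37 mm thick, top at z = 399 mm. It stands on four square legs, each 48×48 mm in cross-section, from z = 0 to the seat underside, each flush with a corner of the seat.

B is a spool: two coaxial disc flanges of radius 92 mm and thickness 6 mm, joined by a core cylinder of radius 25 mm and height 203 mm. The lower flange rests on z = 0 and the three cylinders share a vertical axis.

The spool is on top of the stool.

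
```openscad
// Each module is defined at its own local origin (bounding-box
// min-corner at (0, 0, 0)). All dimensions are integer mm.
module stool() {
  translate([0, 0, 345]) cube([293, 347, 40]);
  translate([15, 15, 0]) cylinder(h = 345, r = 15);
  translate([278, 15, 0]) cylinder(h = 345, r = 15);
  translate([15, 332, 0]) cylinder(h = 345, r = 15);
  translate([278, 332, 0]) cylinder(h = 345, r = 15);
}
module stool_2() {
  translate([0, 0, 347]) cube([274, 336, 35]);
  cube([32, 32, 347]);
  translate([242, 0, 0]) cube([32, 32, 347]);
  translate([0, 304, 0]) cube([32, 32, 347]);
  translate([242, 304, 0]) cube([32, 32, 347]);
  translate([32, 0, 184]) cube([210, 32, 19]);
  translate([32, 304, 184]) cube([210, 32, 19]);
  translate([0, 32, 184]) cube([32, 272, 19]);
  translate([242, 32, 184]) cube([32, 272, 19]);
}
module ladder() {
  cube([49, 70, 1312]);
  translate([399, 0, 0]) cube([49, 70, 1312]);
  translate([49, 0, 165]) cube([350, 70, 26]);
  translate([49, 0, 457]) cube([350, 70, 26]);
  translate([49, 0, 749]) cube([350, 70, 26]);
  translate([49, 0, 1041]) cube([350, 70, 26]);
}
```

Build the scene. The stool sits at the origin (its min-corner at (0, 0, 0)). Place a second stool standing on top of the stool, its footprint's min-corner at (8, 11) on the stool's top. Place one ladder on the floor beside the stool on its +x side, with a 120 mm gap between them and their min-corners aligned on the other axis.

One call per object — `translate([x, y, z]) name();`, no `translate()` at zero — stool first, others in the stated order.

stool();
translate([8, 11, 385]) stool_2();
translate([413, 0, 0]) ladder();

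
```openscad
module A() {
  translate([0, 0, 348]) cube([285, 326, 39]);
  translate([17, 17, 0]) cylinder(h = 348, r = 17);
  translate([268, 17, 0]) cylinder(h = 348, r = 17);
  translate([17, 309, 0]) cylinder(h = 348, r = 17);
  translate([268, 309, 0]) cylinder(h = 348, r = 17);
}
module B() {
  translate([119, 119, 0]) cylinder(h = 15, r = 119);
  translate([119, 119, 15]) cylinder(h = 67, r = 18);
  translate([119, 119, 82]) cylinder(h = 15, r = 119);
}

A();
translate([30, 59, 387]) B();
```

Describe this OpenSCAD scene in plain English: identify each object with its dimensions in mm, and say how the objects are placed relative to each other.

A is a four-legged stool. The seat is a 285×326×39 mm slab whose top surface is at z = 387 mm; four round legs, each 34 mm in diameter, run from the floor (z = 0) to the underside of the seat, each leg's axis is inset half a diameter from the nearest pair of seat edges (so the leg's bounding box is flush with the corner).

B is a spool: two coaxial disc flanges of radius 119 mm and thickness 15 mm, joined by a core cylinder of radius 18 mm and height 67 mm. The lower flange rests on z = 0 and the three cylinders share a vertical axis.

The spool is on top of the stool.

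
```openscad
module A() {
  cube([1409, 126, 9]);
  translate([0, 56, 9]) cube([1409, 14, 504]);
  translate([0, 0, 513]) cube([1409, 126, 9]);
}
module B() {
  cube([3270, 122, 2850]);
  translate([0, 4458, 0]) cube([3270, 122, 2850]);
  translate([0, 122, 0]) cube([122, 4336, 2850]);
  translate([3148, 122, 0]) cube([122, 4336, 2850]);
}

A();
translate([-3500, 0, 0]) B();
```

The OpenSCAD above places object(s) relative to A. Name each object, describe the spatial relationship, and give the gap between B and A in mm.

A is an I-beam. B is a house frame. The house frame is on the floor beside the I-beam on its −x side. The gap between the house frame and the I-beam is 230 mm.

The house frame's nearest face is 230 mm from the I-beam's −x face.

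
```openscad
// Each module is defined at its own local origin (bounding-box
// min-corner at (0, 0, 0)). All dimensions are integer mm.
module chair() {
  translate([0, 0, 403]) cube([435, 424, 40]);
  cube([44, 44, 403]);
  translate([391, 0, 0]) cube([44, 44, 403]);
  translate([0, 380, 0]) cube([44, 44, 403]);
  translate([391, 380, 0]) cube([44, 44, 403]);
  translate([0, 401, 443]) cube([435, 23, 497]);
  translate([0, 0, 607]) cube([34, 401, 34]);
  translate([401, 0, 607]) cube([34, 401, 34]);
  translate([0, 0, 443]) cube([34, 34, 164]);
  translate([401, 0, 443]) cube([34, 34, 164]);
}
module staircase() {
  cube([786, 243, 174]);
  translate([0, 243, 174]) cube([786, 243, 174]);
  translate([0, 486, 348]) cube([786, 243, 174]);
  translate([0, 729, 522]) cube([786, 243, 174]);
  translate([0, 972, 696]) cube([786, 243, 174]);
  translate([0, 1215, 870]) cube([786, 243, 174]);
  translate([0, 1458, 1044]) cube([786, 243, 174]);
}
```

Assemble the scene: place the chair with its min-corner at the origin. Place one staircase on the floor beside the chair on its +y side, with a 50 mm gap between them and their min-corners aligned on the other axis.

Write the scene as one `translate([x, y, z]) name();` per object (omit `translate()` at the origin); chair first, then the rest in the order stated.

chair();
translate([0, 474, 0]) staircase();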